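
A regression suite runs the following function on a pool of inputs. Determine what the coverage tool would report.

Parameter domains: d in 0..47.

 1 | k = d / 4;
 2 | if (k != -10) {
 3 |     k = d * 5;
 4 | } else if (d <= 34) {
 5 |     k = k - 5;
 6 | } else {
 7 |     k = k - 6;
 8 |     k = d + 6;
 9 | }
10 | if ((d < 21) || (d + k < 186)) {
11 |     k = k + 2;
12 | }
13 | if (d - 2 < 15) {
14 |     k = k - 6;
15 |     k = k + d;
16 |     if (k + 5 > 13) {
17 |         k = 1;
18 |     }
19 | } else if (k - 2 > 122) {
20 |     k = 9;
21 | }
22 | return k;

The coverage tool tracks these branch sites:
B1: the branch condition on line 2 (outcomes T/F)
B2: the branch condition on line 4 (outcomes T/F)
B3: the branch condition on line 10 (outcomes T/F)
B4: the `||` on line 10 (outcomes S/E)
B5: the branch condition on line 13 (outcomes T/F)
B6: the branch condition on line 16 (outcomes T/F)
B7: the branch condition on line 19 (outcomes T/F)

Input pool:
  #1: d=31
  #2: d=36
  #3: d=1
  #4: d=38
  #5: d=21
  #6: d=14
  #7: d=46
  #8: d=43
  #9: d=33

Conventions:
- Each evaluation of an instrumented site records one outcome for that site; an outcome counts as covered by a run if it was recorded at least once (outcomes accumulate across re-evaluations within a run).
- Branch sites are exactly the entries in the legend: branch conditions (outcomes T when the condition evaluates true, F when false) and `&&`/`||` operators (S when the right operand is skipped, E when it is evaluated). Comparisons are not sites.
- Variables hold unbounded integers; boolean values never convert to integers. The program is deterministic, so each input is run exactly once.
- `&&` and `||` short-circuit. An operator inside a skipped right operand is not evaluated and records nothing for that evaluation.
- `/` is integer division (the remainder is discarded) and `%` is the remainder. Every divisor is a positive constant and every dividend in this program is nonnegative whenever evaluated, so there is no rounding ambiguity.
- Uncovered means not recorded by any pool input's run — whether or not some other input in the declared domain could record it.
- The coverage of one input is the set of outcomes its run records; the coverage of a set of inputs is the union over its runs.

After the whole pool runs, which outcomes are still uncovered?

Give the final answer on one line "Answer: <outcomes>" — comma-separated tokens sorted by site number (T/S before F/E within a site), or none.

run #1 (d=31) runs B1->T, B4->E, B3->F, B5->F, B7->T; records B1=T, B3=F, B4=E, B5=F, B7=T
run #2 (d=36) runs B1->T, B4->E, B3->F, B5->F, B7->T; records B1=T, B3=F, B4=E, B5=F, B7=T
run #3 (d=1) runs B1->T, B4->S, B3->T, B5->T, B6->F; records B1=T, B3=T, B4=S, B5=T, B6=F
run #4 (d=38) runs B1->T, B4->E, B3->F, B5->F, B7->T; records B1=T, B3=F, B4=E, B5=F, B7=T
run #5 (d=21) runs B1->T, B4->E, B3->T, B5->F, B7->F; records B1=T, B3=T, B4=E, B5=F, B7=F
run #6 (d=14) runs B1->T, B4->S, B3->T, B5->T, B6->T; records B1=T, B3=T, B4=S, B5=T, B6=T
run #7 (d=46) runs B1->T, B4->E, B3->F, B5->F, B7->T; records B1=T, B3=F, B4=E, B5=F, B7=T
run #8 (d=43) runs B1->T, B4->E, B3->F, B5->F, B7->T; records B1=T, B3=F, B4=E, B5=F, B7=T
run #9 (d=33) runs B1->T, B4->E, B3->F, B5->F, B7->T; records B1=T, B3=F, B4=E, B5=F, B7=T
union over the pool: B1=T, B3=T, B3=F, B4=S, B4=E, B5=T, B5=F, B6=T, B6=F, B7=T, B7=F
uncovered (3 of 14): B1=F, B2=T, B2=F

Answer: B1=F, B2=T, B2=F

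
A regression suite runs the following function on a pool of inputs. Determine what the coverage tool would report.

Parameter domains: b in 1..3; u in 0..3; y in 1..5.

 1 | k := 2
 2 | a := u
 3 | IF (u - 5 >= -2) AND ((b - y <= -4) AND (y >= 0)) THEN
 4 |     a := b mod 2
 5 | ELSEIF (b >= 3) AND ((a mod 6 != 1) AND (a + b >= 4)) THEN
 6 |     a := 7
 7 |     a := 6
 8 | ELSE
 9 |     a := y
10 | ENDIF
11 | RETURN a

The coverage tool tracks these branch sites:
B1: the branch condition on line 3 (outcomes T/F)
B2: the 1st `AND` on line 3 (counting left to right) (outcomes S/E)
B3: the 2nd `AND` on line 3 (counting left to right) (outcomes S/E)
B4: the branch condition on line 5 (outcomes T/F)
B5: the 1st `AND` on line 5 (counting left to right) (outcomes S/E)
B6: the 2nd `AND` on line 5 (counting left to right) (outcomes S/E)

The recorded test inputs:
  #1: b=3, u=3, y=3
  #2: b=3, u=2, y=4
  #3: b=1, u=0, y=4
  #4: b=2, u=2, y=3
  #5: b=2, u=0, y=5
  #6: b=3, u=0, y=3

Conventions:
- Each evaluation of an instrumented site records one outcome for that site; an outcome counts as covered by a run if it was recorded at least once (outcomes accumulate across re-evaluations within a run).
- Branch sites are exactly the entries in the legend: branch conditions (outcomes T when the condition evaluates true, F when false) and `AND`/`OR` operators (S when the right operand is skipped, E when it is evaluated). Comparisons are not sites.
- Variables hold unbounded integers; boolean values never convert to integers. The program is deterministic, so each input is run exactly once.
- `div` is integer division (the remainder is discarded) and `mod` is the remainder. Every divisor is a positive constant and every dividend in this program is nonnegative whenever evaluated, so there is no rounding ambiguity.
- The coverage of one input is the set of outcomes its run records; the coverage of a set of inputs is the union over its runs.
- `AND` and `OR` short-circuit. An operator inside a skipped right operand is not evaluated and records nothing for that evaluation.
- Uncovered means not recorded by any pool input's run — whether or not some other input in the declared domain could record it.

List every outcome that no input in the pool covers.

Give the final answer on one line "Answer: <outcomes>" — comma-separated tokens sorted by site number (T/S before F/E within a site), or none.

input #1, b=3, u=3, y=3: events B2->E, B3->S, B1->F, B5->E, B6->E, B4->T; outcomes B1=F, B2=E, B3=S, B4=T, B5=E, B6=E
input #2, b=3, u=2, y=4: events B2->S, B1->F, B5->E, B6->E, B4->T; outcomes B1=F, B2=S, B4=T, B5=E, B6=E
input #3, b=1, u=0, y=4: events B2->S, B1->F, B5->S, B4->F; outcomes B1=F, B2=S, B4=F, B5=S
input #4, b=2, u=2, y=3: events B2->S, B1->F, B5->S, B4->F; outcomes B1=F, B2=S, B4=F, B5=S
input #5, b=2, u=0, y=5: events B2->S, B1->F, B5->S, B4->F; outcomes B1=F, B2=S, B4=F, B5=S
input #6, b=3, u=0, y=3: events B2->S, B1->F, B5->E, B6->E, B4->F; outcomes B1=F, B2=S, B4=F, B5=E, B6=E
union over the pool: B1=F, B2=S, B2=E, B3=S, B4=T, B4=F, B5=S, B5=E, B6=E
uncovered (3 of 12): B1=T, B3=E, B6=S

Answer: B1=T, B3=E, B6=S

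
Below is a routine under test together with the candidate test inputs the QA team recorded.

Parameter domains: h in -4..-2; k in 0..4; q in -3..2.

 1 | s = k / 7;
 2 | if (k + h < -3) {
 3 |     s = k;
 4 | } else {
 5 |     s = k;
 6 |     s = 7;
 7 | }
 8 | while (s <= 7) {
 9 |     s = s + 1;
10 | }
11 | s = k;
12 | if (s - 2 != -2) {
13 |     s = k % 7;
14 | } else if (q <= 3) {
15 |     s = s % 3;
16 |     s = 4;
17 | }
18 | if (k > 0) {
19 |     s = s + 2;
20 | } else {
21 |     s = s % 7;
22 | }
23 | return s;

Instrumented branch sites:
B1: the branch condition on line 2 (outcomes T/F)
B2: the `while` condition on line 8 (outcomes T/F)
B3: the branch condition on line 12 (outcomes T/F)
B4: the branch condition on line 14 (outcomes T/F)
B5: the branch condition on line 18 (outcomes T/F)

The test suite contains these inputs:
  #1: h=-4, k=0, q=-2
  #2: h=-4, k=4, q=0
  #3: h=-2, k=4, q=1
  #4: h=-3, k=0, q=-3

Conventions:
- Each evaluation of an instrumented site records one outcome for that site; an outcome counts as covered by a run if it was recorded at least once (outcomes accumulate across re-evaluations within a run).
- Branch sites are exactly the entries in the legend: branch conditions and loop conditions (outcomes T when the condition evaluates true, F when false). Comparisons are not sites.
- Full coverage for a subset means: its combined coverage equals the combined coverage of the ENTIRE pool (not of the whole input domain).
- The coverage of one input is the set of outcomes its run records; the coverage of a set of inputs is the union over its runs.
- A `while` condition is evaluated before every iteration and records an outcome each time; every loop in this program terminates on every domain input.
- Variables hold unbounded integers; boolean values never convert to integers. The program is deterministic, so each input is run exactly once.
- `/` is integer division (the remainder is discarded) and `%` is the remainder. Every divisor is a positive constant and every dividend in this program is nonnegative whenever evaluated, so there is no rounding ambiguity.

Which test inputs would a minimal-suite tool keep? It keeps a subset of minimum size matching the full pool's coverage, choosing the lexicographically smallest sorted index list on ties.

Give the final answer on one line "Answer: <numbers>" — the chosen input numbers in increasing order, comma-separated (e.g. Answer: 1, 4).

run #1 (h=-4, k=0, q=-2) records B1=T, B2=T, B2=F, B3=F, B4=T, B5=F
run #2 (h=-4, k=4, q=0) records B1=F, B2=T, B2=F, B3=T, B5=T
run #3 (h=-2, k=4, q=1) records B1=F, B2=T, B2=F, B3=T, B5=T
run #4 (h=-3, k=0, q=-3) records B1=F, B2=T, B2=F, B3=F, B4=T, B5=F
together the pool reaches 9 outcomes: B1=T, B1=F, B2=T, B2=F, B3=T, B3=F, B4=T, B5=T, B5=F
every size-1 subset falls short of the 9 outcomes (best: 6/9)
the canonical winner is {1, 2}: size 2, full 9-outcome coverage, earliest index list among size-2 covers

Answer: 1, 2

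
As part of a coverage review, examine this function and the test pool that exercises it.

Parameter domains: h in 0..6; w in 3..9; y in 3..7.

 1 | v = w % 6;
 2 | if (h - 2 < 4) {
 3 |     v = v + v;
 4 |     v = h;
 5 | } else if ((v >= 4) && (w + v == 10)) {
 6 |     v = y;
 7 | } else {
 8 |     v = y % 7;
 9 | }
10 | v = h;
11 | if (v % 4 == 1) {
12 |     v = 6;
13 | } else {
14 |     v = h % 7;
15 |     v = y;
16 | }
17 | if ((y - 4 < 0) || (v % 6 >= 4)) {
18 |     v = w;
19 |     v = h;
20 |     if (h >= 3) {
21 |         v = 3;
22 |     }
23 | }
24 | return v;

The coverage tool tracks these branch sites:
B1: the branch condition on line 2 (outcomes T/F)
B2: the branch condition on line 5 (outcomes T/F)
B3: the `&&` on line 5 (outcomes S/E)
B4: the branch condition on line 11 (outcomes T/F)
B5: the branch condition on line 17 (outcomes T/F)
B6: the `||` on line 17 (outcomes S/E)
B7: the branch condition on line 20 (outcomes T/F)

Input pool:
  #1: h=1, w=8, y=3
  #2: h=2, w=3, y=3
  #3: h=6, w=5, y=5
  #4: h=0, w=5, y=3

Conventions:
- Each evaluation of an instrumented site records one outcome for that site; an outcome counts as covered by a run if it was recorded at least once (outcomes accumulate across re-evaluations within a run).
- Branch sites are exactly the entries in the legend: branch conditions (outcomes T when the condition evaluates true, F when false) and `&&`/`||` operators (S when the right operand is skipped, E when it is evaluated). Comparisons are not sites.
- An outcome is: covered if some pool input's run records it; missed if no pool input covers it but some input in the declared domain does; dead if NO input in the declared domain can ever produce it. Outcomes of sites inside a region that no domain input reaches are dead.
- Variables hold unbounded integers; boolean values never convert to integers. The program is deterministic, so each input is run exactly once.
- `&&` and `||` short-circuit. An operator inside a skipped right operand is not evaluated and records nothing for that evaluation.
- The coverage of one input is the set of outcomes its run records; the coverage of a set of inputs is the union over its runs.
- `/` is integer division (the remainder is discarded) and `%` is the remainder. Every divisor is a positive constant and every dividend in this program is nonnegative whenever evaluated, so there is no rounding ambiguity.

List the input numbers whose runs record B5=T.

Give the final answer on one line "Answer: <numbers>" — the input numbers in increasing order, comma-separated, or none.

input #1 (h=1, w=8, y=3): produces B5=T
input #2 (h=2, w=3, y=3): produces B5=T
input #3 (h=6, w=5, y=5): produces B5=T
input #4 (h=0, w=5, y=3): produces B5=T

Answer: 1, 2, 3, 4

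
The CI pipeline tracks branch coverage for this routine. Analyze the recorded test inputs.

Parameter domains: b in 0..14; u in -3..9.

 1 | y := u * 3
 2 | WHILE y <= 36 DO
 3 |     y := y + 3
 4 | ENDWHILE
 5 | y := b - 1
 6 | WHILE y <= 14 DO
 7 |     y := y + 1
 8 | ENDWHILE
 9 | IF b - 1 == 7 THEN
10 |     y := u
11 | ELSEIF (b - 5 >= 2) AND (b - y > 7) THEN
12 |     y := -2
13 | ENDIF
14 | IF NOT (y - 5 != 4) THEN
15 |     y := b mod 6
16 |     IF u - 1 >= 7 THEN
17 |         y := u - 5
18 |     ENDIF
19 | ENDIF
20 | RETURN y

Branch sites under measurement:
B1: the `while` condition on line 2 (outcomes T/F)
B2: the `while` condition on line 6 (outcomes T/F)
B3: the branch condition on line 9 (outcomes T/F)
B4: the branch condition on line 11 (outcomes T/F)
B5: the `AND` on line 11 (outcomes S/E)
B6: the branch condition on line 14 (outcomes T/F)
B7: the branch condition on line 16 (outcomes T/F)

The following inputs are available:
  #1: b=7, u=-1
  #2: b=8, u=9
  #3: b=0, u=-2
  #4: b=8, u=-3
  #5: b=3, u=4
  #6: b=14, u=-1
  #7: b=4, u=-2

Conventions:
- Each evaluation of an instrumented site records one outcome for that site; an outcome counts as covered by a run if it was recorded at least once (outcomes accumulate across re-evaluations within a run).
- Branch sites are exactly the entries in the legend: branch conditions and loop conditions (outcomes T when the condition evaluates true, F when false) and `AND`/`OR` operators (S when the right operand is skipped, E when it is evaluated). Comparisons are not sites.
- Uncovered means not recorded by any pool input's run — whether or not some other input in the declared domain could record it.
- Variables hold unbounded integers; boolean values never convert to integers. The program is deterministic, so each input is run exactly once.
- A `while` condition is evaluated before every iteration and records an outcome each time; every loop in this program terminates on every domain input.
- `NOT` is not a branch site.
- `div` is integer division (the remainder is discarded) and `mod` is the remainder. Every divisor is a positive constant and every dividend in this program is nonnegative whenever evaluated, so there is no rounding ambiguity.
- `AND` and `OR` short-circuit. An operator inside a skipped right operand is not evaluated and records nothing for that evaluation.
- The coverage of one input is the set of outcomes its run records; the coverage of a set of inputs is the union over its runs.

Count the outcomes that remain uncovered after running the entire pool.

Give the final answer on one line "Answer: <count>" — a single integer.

input #1 (b=7, u=-1): covers B1=T, B1=F, B2=T, B2=F, B3=F, B4=F, B5=E, B6=F
input #2 (b=8, u=9): covers B1=T, B1=F, B2=T, B2=F, B3=T, B6=T, B7=T
input #3 (b=0, u=-2): covers B1=T, B1=F, B2=T, B2=F, B3=F, B4=F, B5=S, B6=F
input #4 (b=8, u=-3): covers B1=T, B1=F, B2=T, B2=F, B3=T, B6=F
input #5 (b=3, u=4): covers B1=T, B1=F, B2=T, B2=F, B3=F, B4=F, B5=S, B6=F
input #6 (b=14, u=-1): covers B1=T, B1=F, B2=T, B2=F, B3=F, B4=F, B5=E, B6=F
input #7 (b=4, u=-2): covers B1=T, B1=F, B2=T, B2=F, B3=F, B4=F, B5=S, B6=F
union over the pool: B1=T, B1=F, B2=T, B2=F, B3=T, B3=F, B4=F, B5=S, B5=E, B6=T, B6=F, B7=T
uncovered (2 of 14): B4=T, B7=F

Answer: 2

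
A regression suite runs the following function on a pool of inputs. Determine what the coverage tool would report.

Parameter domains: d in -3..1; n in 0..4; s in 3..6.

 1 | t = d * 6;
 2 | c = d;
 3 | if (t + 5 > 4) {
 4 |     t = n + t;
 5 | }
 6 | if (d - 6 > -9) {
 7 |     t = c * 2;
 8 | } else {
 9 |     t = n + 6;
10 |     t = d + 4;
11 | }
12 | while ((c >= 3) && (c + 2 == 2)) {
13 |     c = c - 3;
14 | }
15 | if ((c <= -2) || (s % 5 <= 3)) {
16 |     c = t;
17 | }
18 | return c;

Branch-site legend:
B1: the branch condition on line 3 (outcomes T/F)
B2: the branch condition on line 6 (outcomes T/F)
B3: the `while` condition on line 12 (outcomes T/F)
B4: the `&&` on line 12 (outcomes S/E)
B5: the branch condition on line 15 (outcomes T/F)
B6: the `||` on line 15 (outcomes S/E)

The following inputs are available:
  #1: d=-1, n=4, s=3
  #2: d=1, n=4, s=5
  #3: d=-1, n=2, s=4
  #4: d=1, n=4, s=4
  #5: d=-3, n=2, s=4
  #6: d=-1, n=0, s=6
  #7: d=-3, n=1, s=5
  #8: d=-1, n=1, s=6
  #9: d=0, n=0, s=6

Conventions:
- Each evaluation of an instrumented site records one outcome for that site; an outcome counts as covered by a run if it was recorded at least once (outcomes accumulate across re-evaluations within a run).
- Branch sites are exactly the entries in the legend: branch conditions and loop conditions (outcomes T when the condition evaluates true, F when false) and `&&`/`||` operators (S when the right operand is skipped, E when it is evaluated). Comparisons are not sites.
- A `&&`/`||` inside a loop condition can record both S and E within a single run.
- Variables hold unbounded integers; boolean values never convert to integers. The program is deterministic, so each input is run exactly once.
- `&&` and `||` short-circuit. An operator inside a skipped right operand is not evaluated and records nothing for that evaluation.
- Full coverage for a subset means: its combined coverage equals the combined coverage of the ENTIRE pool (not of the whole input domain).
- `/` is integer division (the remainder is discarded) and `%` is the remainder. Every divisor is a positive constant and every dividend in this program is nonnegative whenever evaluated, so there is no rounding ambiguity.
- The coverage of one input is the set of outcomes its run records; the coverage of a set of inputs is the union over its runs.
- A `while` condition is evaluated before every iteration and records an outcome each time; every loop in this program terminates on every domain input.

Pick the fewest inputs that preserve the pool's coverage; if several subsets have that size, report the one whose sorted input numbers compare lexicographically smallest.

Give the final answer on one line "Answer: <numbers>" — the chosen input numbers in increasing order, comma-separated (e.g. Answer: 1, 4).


input #1, d=-1, n=4, s=3: events B1->F, B2->T, B4->S, B3->F, B6->E, B5->T; outcomes B1=F, B2=T, B3=F, B4=S, B5=T, B6=E
input #2, d=1, n=4, s=5: events B1->T, B2->T, B4->S, B3->F, B6->E, B5->T; outcomes B1=T, B2=T, B3=F, B4=S, B5=T, B6=E
input #3, d=-1, n=2, s=4: events B1->F, B2->T, B4->S, B3->F, B6->E, B5->F; outcomes B1=F, B2=T, B3=F, B4=S, B5=F, B6=E
input #4, d=1, n=4, s=4: events B1->T, B2->T, B4->S, B3->F, B6->E, B5->F; outcomes B1=T, B2=T, B3=F, B4=S, B5=F, B6=E
input #5, d=-3, n=2, s=4: events B1->F, B2->F, B4->S, B3->F, B6->S, B5->T; outcomes B1=F, B2=F, B3=F, B4=S, B5=T, B6=S
input #6, d=-1, n=0, s=6: events B1->F, B2->T, B4->S, B3->F, B6->E, B5->T; outcomes B1=F, B2=T, B3=F, B4=S, B5=T, B6=E
input #7, d=-3, n=1, s=5: events B1->F, B2->F, B4->S, B3->F, B6->S, B5->T; outcomes B1=F, B2=F, B3=F, B4=S, B5=T, B6=S
input #8, d=-1, n=1, s=6: events B1->F, B2->T, B4->S, B3->F, B6->E, B5->T; outcomes B1=F, B2=T, B3=F, B4=S, B5=T, B6=E
input #9, d=0, n=0, s=6: events B1->T, B2->T, B4->S, B3->F, B6->E, B5->T; outcomes B1=T, B2=T, B3=F, B4=S, B5=T, B6=E
pool-wide coverage (10 outcomes): B1=T, B1=F, B2=T, B2=F, B3=F, B4=S, B5=T, B5=F, B6=S, B6=E
no size-1 subset reaches all 10 outcomes (best union: 6/10)
at size 2, {4, 5} reaches all 10 outcomes; every lexicographically earlier size-2 subset fails
Answer: 4, 5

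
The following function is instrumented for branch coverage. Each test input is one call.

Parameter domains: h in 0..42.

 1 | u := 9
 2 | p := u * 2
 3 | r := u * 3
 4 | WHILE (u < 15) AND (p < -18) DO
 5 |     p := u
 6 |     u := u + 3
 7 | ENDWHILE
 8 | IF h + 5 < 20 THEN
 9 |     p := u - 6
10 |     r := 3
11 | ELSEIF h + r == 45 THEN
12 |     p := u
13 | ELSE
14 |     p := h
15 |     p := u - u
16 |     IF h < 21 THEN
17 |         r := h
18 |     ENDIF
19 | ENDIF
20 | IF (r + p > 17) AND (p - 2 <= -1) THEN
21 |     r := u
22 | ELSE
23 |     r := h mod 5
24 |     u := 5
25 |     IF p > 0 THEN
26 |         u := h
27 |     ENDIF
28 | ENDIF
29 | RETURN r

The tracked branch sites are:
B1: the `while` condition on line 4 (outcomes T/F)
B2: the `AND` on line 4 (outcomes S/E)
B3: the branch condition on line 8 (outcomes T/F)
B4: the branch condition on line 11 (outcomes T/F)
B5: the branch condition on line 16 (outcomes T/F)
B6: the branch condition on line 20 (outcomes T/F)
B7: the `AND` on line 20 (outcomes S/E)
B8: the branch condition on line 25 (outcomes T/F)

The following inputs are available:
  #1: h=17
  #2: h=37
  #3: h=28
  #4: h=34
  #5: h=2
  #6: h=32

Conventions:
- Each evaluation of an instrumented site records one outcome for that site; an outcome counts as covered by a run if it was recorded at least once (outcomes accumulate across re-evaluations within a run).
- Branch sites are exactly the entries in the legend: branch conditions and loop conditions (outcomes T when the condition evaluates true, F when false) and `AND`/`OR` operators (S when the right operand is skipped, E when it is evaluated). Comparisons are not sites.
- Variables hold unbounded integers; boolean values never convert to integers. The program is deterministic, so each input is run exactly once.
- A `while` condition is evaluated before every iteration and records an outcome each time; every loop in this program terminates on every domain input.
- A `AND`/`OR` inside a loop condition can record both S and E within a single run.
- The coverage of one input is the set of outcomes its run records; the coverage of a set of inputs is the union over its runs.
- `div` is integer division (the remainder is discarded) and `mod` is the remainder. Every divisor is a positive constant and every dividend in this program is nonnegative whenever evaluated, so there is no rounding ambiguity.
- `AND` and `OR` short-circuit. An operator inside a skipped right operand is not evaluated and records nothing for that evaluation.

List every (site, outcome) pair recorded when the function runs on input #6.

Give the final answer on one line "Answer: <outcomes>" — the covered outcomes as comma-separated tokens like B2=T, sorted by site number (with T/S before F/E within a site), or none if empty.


Running input #6 (h=32), event by event:
  B2->E, B1->F, B3->F, B4->F, B5->F, B7->E, B6->T
distinct outcomes covered: B1=F, B2=E, B3=F, B4=F, B5=F, B6=T, B7=E
Answer: B1=F, B2=E, B3=F, B4=F, B5=F, B6=T, B7=E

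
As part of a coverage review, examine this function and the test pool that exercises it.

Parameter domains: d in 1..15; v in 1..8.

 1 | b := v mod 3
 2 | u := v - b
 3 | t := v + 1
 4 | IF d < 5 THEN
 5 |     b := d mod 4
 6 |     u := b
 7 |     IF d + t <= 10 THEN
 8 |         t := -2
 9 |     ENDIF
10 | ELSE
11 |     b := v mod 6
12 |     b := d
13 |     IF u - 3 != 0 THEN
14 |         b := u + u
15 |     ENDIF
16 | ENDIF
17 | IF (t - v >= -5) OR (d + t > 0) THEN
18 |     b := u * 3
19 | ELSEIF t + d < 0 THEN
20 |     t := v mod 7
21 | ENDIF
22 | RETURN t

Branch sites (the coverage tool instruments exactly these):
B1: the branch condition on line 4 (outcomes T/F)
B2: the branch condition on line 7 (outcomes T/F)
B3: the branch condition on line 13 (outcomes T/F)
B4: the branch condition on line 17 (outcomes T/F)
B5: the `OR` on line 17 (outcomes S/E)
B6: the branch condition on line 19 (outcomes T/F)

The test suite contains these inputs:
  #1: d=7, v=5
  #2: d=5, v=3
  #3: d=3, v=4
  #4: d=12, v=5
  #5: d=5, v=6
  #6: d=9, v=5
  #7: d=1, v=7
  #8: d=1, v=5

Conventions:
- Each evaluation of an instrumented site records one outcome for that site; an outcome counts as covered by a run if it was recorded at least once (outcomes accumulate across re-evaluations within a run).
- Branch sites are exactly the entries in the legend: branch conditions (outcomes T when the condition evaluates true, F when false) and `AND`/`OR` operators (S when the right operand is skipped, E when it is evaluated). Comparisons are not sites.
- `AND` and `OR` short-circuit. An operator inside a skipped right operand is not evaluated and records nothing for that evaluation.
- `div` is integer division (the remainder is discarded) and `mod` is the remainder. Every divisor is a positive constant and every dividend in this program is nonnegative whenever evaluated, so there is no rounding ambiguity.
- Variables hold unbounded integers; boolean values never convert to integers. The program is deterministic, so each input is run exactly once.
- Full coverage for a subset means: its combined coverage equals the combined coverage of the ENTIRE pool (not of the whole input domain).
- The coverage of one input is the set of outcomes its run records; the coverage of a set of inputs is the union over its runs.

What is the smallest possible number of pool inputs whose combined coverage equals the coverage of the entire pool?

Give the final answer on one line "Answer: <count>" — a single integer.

test 1 (d=7, v=5) hits B1=F, B3=F, B4=T, B5=S
test 2 (d=5, v=3) hits B1=F, B3=F, B4=T, B5=S
test 3 (d=3, v=4) hits B1=T, B2=T, B4=T, B5=E
test 4 (d=12, v=5) hits B1=F, B3=F, B4=T, B5=S
test 5 (d=5, v=6) hits B1=F, B3=T, B4=T, B5=S
test 6 (d=9, v=5) hits B1=F, B3=F, B4=T, B5=S
test 7 (d=1, v=7) hits B1=T, B2=T, B4=F, B5=E, B6=T
test 8 (d=1, v=5) hits B1=T, B2=T, B4=F, B5=E, B6=T
union over all inputs: B1=T, B1=F, B2=T, B3=T, B3=F, B4=T, B4=F, B5=S, B5=E, B6=T (10 outcomes)
checked all size-1 subsets: none covers 10 outcomes (max 5/10)
checked all size-2 subsets: none covers 10 outcomes (max 9/10)
at size 3, {1, 5, 7} reaches all 10 outcomes; every lexicographically earlier size-3 subset fails

Answer: 3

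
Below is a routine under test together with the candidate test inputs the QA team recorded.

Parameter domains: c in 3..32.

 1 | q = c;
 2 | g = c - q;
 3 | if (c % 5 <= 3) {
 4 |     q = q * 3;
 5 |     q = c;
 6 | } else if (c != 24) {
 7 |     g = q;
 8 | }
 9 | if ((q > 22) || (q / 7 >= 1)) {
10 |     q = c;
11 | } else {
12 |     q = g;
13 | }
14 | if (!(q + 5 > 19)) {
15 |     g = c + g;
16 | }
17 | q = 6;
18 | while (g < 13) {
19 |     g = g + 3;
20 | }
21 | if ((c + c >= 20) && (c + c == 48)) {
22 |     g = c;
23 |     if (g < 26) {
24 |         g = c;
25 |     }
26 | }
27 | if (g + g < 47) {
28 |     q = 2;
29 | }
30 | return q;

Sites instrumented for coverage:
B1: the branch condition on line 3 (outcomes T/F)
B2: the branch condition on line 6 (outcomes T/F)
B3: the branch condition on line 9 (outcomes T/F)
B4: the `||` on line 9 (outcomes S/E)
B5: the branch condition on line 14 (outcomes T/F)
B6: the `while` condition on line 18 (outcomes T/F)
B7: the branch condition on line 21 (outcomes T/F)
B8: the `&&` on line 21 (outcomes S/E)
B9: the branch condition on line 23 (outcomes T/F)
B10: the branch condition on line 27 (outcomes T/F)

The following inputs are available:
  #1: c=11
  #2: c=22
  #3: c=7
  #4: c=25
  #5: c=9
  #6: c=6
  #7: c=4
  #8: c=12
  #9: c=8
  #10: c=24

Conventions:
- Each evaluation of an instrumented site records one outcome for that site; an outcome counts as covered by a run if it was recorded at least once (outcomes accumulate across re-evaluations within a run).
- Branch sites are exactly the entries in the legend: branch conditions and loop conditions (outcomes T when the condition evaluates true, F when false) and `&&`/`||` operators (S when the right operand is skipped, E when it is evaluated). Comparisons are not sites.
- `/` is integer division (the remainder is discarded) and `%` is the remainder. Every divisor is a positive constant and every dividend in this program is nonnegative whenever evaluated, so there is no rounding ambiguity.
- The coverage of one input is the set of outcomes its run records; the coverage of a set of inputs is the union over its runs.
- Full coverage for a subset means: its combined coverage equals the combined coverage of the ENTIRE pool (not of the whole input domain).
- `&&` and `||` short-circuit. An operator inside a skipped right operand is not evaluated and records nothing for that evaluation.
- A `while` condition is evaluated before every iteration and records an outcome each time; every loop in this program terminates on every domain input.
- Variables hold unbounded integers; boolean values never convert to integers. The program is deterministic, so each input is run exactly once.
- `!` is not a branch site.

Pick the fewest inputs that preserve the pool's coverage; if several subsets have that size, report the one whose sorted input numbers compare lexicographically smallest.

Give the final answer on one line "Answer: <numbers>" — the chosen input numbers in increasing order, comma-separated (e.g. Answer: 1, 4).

test 1 (c=11) fires B1->T, B4->E, B3->T, B5->T, B6->T, B6->F, B8->E, B7->F, B10->T; hits B1=T, B3=T, B4=E, B5=T, B6=T, B6=F, B7=F, B8=E, B10=T
test 2 (c=22) fires B1->T, B4->E, B3->T, B5->F, B6->T, B6->T, B6->T, B6->T, B6->T, B6->F, B8->E, B7->F, B10->T; hits B1=T, B3=T, B4=E, B5=F, B6=T, B6=F, B7=F, B8=E, B10=T
test 3 (c=7) fires B1->T, B4->E, B3->T, B5->T, B6->T, B6->T, B6->F, B8->S, B7->F, B10->T; hits B1=T, B3=T, B4=E, B5=T, B6=T, B6=F, B7=F, B8=S, B10=T
test 4 (c=25) fires B1->T, B4->S, B3->T, B5->F, B6->T, B6->T, B6->T, B6->T, B6->T, B6->F, B8->E, B7->F, B10->T; hits B1=T, B3=T, B4=S, B5=F, B6=T, B6=F, B7=F, B8=E, B10=T
test 5 (c=9) fires B1->F, B2->T, B4->E, B3->T, B5->T, B6->F, B8->S, B7->F, B10->T; hits B1=F, B2=T, B3=T, B4=E, B5=T, B6=F, B7=F, B8=S, B10=T
test 6 (c=6) fires B1->T, B4->E, B3->F, B5->T, B6->T, B6->T, B6->T, B6->F, B8->S, B7->F, B10->T; hits B1=T, B3=F, B4=E, B5=T, B6=T, B6=F, B7=F, B8=S, B10=T
test 7 (c=4) fires B1->F, B2->T, B4->E, B3->F, B5->T, B6->T, B6->T, B6->F, B8->S, B7->F, B10->T; hits B1=F, B2=T, B3=F, B4=E, B5=T, B6=T, B6=F, B7=F, B8=S, B10=T
test 8 (c=12) fires B1->T, B4->E, B3->T, B5->T, B6->T, B6->F, B8->E, B7->F, B10->T; hits B1=T, B3=T, B4=E, B5=T, B6=T, B6=F, B7=F, B8=E, B10=T
test 9 (c=8) fires B1->T, B4->E, B3->T, B5->T, B6->T, B6->T, B6->F, B8->S, B7->F, B10->T; hits B1=T, B3=T, B4=E, B5=T, B6=T, B6=F, B7=F, B8=S, B10=T
test 10 (c=24) fires B1->F, B2->F, B4->S, B3->T, B5->F, B6->T, B6->T, B6->T, B6->T, B6->T, B6->F, B8->E, B7->T, B9->T, ...; hits B1=F, B2=F, B3=T, B4=S, B5=F, B6=T, B6=F, B7=T, B8=E, B9=T, B10=F
union over all inputs: B1=T, B1=F, B2=T, B2=F, B3=T, B3=F, B4=S, B4=E, B5=T, B5=F, B6=T, B6=F, B7=T, B7=F, B8=S, B8=E, B9=T, B10=T, B10=F (19 outcomes)
no size-1 subset reaches all 19 outcomes (best union: 11/19)
no size-2 subset reaches all 19 outcomes (best union: 18/19)
inputs {1, 7, 10} (size 3) cover everything; no size-3 subset with a lexicographically smaller index list covers all 19

Answer: 1, 7, 10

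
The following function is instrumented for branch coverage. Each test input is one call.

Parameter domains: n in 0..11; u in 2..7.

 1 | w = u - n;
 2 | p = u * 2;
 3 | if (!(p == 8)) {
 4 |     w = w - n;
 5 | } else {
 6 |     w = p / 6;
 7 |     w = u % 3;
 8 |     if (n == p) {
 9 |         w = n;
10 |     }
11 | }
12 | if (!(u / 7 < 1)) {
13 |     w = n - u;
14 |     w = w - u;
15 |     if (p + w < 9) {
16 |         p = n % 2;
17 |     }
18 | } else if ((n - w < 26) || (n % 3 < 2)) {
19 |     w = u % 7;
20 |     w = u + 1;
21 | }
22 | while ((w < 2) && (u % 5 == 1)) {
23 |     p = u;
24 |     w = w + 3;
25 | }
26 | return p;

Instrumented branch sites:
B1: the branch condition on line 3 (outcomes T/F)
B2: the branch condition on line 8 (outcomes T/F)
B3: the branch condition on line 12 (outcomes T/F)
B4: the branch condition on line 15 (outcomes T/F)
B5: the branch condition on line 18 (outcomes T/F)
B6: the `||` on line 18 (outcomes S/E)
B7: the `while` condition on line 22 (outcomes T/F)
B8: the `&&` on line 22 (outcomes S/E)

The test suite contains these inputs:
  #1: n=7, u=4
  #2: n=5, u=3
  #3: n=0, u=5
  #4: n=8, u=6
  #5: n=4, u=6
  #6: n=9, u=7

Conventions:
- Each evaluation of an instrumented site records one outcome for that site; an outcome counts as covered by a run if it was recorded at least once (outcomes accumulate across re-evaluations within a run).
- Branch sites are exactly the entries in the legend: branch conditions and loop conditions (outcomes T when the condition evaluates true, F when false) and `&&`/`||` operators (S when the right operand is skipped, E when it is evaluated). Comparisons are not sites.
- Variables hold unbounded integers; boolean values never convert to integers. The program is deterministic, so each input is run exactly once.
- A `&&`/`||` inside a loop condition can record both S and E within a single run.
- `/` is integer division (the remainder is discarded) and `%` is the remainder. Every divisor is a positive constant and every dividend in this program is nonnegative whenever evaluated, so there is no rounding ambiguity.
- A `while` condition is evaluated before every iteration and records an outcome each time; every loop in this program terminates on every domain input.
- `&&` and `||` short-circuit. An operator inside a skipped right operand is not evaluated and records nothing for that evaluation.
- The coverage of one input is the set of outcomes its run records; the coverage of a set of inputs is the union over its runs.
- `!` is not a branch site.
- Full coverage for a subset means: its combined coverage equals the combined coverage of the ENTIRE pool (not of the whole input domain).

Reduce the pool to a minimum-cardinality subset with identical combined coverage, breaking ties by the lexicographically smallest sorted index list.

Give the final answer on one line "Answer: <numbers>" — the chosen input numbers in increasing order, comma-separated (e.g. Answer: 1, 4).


input #1 (n=7, u=4): events B1->F, B2->F, B3->F, B6->S, B5->T, B8->S, B7->F; covers B1=F, B2=F, B3=F, B5=T, B6=S, B7=F, B8=S
input #2 (n=5, u=3): events B1->T, B3->F, B6->S, B5->T, B8->S, B7->F; covers B1=T, B3=F, B5=T, B6=S, B7=F, B8=S
input #3 (n=0, u=5): events B1->T, B3->F, B6->S, B5->T, B8->S, B7->F; covers B1=T, B3=F, B5=T, B6=S, B7=F, B8=S
input #4 (n=8, u=6): events B1->T, B3->F, B6->S, B5->T, B8->S, B7->F; covers B1=T, B3=F, B5=T, B6=S, B7=F, B8=S
input #5 (n=4, u=6): events B1->T, B3->F, B6->S, B5->T, B8->S, B7->F; covers B1=T, B3=F, B5=T, B6=S, B7=F, B8=S
input #6 (n=9, u=7): events B1->T, B3->T, B4->F, B8->E, B7->F; covers B1=T, B3=T, B4=F, B7=F, B8=E
union over all inputs: B1=T, B1=F, B2=F, B3=T, B3=F, B4=F, B5=T, B6=S, B7=F, B8=S, B8=E (11 outcomes)
no size-1 subset reaches all 11 outcomes (best union: 7/11)
size 2: inputs {1, 6} cover all 11 outcomes, and no lexicographically smaller subset of this size does
Answer: 1, 6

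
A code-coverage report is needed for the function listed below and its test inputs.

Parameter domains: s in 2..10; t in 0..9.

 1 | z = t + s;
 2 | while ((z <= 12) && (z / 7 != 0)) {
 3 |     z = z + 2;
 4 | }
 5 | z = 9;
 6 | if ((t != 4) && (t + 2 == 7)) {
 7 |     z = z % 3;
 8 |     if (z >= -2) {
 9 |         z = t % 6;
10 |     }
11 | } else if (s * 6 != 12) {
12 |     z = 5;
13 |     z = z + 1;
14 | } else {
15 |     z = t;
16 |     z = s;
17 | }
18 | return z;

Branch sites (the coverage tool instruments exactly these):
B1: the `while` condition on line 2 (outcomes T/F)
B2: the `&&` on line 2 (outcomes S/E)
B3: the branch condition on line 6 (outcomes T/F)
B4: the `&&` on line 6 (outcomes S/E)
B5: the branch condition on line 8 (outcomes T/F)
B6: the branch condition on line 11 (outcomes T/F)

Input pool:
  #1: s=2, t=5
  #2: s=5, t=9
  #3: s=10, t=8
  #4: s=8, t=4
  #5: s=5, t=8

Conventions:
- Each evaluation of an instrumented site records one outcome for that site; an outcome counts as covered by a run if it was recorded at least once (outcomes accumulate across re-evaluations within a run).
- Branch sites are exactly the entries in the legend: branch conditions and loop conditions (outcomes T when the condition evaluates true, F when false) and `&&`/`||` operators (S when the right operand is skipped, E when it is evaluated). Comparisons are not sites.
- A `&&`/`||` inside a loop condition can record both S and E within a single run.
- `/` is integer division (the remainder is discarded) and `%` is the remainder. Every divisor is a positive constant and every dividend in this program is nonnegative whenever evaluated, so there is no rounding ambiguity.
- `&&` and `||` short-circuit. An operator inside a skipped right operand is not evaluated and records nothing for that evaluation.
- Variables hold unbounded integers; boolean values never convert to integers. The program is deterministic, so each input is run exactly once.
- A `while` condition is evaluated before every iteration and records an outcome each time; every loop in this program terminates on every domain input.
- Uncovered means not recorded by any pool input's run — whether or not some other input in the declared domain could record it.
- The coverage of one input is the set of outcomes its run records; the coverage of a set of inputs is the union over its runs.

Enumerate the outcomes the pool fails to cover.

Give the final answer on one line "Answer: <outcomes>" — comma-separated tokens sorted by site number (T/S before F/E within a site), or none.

input #1 (s=2, t=5): events B2->E, B1->T, B2->E, B1->T, B2->E, B1->T, B2->S, B1->F, B4->E, B3->T, B5->T; covers B1=T, B1=F, B2=S, B2=E, B3=T, B4=E, B5=T
input #2 (s=5, t=9): events B2->S, B1->F, B4->E, B3->F, B6->T; covers B1=F, B2=S, B3=F, B4=E, B6=T
input #3 (s=10, t=8): events B2->S, B1->F, B4->E, B3->F, B6->T; covers B1=F, B2=S, B3=F, B4=E, B6=T
input #4 (s=8, t=4): events B2->E, B1->T, B2->S, B1->F, B4->S, B3->F, B6->T; covers B1=T, B1=F, B2=S, B2=E, B3=F, B4=S, B6=T
input #5 (s=5, t=8): events B2->S, B1->F, B4->E, B3->F, B6->T; covers B1=F, B2=S, B3=F, B4=E, B6=T
union over the pool: B1=T, B1=F, B2=S, B2=E, B3=T, B3=F, B4=S, B4=E, B5=T, B6=T
uncovered (2 of 12): B5=F, B6=F

Answer: B5=F, B6=F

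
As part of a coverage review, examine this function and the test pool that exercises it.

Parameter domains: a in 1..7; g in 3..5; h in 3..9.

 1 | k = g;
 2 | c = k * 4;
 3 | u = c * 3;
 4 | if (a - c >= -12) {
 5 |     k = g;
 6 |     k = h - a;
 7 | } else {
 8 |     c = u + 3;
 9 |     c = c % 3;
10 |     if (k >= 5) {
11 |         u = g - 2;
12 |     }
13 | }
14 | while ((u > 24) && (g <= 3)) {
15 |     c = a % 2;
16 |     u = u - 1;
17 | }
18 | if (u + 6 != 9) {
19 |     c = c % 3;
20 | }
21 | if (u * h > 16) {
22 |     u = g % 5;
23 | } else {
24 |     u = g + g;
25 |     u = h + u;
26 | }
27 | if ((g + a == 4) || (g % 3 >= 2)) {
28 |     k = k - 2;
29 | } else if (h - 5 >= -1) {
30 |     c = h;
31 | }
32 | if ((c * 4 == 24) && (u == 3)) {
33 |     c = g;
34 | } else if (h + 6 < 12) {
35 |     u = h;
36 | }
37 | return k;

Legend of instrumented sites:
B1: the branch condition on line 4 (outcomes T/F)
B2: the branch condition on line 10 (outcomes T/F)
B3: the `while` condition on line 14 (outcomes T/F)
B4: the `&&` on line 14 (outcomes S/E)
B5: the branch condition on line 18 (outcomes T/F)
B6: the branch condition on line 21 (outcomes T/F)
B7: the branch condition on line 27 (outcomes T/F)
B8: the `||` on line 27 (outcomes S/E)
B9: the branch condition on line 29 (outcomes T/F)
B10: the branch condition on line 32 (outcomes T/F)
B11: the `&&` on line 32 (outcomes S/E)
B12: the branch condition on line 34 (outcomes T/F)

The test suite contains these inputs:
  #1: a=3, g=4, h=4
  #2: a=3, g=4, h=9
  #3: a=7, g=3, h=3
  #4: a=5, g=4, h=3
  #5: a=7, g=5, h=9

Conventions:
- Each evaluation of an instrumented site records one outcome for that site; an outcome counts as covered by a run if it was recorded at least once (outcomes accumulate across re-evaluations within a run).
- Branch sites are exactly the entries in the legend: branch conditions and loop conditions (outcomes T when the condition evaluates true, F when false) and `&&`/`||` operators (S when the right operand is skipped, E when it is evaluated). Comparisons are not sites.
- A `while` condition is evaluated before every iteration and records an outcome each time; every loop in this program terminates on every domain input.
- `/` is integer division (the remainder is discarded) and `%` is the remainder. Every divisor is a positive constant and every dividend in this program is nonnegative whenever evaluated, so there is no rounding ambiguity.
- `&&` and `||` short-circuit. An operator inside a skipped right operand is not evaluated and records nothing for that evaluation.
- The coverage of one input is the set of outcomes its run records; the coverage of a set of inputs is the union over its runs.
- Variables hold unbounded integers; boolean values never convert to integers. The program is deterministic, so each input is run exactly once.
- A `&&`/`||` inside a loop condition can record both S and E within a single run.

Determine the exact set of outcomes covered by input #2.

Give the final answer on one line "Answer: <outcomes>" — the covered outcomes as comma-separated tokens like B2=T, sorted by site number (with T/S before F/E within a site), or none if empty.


Event log for input #2 (a=3, g=4, h=9):
  B1->F, B2->F, B4->E, B3->F, B5->T, B6->T, B8->E, B7->F, B9->T, B11->S
  B10->F, B12->F
distinct outcomes covered: B1=F, B2=F, B3=F, B4=E, B5=T, B6=T, B7=F, B8=E, B9=T, B10=F, B11=S, B12=F
Answer: B1=F, B2=F, B3=F, B4=E, B5=T, B6=T, B7=F, B8=E, B9=T, B10=F, B11=S, B12=F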